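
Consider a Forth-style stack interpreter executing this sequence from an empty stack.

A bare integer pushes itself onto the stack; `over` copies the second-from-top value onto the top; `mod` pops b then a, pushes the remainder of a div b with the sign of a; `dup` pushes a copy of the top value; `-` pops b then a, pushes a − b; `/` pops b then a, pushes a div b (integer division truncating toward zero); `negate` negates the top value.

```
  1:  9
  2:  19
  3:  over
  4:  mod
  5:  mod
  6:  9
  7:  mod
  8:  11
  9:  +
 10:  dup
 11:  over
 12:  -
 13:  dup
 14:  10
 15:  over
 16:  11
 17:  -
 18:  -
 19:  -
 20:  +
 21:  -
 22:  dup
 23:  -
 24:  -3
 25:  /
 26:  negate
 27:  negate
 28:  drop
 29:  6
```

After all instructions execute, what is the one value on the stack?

9      : 9
19     : 9 19
over   : 9 19 9
mod    : 9 1
mod    : 0
9      : 0 9
mod    : 0
11     : 0 11
+      : 11
dup    : 11 11
over   : 11 11 11
-      : 11 0
dup    : 11 0 0
10     : 11 0 0 10
over   : 11 0 0 10 0
11     : 11 0 0 10 0 11
-      : 11 0 0 10 -11
-      : 11 0 0 21
-      : 11 0 -21
+      : 11 -21
-      : 32
dup    : 32 32
-      : 0
-3     : 0 -3
/      : 0
negate : 0
negate : 0
drop   : (empty)
6      : 6

6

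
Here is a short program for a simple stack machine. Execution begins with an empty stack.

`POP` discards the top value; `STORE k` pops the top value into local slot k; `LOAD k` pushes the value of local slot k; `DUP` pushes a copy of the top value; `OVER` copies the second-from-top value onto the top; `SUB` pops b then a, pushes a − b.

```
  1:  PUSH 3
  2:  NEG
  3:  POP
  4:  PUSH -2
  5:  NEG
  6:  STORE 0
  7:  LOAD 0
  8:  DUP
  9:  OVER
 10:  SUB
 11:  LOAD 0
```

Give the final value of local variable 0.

PUSH 3  → [3]
NEG     → [-3]
POP     → []
PUSH -2 → [-2]
NEG     → [2]
STORE 0 → []
LOAD 0  → [2]
DUP     → [2, 2]
OVER    → [2, 2, 2]
SUB     → [2, 0]
LOAD 0  → [2, 0, 2]

2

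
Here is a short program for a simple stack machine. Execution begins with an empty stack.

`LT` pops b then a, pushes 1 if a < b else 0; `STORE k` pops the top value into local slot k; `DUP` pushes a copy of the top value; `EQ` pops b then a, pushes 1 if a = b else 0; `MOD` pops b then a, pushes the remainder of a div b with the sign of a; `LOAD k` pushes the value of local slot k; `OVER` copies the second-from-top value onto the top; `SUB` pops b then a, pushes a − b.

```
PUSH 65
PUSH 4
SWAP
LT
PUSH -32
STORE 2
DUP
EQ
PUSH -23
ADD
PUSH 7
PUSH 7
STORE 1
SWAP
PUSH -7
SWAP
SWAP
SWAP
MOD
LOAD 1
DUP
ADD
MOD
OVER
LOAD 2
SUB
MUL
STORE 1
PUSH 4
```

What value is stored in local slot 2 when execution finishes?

PUSH 65  → 65
PUSH 4   → 65 4
SWAP     → 4 65
LT       → 1
PUSH -32 → 1 -32
STORE 2  → 1
DUP      → 1 1
EQ       → 1
PUSH -23 → 1 -23
ADD      → -22
PUSH 7   → -22 7
PUSH 7   → -22 7 7
STORE 1  → -22 7
SWAP     → 7 -22
PUSH -7  → 7 -22 -7
SWAP     → 7 -7 -22
SWAP     → 7 -22 -7
SWAP     → 7 -7 -22
MOD      → 7 -7
LOAD 1   → 7 -7 7
DUP      → 7 -7 7 7
ADD      → 7 -7 14
MOD      → 7 -7
OVER     → 7 -7 7
LOAD 2   → 7 -7 7 -32
SUB      → 7 -7 39
MUL      → 7 -273
STORE 1  → 7
PUSH 4   → 7 4

-32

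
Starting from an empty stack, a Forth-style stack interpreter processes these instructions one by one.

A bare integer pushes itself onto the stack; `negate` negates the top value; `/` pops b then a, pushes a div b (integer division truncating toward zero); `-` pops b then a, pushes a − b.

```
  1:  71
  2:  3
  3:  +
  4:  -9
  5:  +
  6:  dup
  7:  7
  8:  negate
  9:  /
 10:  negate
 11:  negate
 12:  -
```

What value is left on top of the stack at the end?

71     : [71]
3      : [71, 3]
+      : [74]
-9     : [74, -9]
+      : [65]
dup    : [65, 65]
7      : [65, 65, 7]
negate : [65, 65, -7]
/      : [65, -9]
negate : [65, 9]
negate : [65, -9]
-      : [74]

74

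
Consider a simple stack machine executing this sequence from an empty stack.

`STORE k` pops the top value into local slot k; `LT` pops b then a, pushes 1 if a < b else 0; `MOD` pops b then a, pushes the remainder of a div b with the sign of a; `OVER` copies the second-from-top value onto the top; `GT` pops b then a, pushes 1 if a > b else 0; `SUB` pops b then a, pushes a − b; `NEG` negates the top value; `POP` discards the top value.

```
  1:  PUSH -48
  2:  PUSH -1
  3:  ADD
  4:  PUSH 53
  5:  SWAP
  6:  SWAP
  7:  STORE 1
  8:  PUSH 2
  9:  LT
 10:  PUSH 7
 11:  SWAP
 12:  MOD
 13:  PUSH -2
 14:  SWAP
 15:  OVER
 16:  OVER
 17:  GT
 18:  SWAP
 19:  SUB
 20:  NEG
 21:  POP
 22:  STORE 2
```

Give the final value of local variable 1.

PUSH -48 -> [-48]
PUSH -1  -> [-48, -1]
ADD      -> [-49]
PUSH 53  -> [-49, 53]
SWAP     -> [53, -49]
SWAP     -> [-49, 53]
STORE 1  -> [-49]
PUSH 2   -> [-49, 2]
LT       -> [1]
PUSH 7   -> [1, 7]
SWAP     -> [7, 1]
MOD      -> [0]
PUSH -2  -> [0, -2]
SWAP     -> [-2, 0]
OVER     -> [-2, 0, -2]
OVER     -> [-2, 0, -2, 0]
GT       -> [-2, 0, 0]
SWAP     -> [-2, 0, 0]
SUB      -> [-2, 0]
NEG      -> [-2, 0]
POP      -> [-2]
STORE 2  -> []

53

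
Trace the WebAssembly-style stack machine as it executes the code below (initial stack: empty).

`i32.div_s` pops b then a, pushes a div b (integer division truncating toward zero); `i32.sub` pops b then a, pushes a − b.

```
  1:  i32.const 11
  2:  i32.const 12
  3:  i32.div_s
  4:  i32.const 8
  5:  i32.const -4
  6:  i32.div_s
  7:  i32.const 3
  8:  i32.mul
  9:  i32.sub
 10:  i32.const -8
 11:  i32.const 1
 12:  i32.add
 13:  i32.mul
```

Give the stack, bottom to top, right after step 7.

i32.const 11 : [11]
i32.const 12 : [11, 12]
i32.div_s    : [0]
i32.const 8  : [0, 8]
i32.const -4 : [0, 8, -4]
i32.div_s    : [0, -2]
i32.const 3  : [0, -2, 3]

[0, -2, 3]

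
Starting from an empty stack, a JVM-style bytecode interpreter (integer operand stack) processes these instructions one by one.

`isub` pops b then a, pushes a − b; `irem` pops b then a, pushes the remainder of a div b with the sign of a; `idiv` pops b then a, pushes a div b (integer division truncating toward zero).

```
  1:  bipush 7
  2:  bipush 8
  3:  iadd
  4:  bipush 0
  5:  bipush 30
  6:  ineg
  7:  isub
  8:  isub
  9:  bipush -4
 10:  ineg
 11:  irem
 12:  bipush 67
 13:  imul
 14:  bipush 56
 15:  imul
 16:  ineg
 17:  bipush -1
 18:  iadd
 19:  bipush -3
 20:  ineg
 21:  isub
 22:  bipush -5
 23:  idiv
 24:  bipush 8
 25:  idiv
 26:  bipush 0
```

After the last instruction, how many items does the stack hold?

bipush 7  -> 7
bipush 8  -> 7 8
iadd      -> 15
bipush 0  -> 15 0
bipush 30 -> 15 0 30
ineg      -> 15 0 -30
isub      -> 15 30
isub      -> -15
bipush -4 -> -15 -4
ineg      -> -15 4
irem      -> -3
bipush 67 -> -3 67
imul      -> -201
bipush 56 -> -201 56
imul      -> -11256
ineg      -> 11256
bipush -1 -> 11256 -1
iadd      -> 11255
bipush -3 -> 11255 -3
ineg      -> 11255 3
isub      -> 11252
bipush -5 -> 11252 -5
idiv      -> -2250
bipush 8  -> -2250 8
idiv      -> -281
bipush 0  -> -281 0

2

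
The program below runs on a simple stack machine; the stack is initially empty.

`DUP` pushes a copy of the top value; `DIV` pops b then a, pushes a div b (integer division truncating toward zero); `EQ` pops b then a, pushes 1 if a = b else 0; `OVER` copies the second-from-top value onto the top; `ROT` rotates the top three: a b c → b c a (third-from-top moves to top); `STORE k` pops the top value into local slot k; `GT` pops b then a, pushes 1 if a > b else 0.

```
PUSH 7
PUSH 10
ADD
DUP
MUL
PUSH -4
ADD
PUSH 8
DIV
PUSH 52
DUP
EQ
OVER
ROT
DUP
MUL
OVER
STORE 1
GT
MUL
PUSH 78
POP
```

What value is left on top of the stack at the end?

PUSH 7   [7]
PUSH 10  [7, 10]
ADD      [17]
DUP      [17, 17]
MUL      [289]
PUSH -4  [289, -4]
ADD      [285]
PUSH 8   [285, 8]
DIV      [35]
PUSH 52  [35, 52]
DUP      [35, 52, 52]
EQ       [35, 1]
OVER     [35, 1, 35]
ROT      [1, 35, 35]
DUP      [1, 35, 35, 35]
MUL      [1, 35, 1225]
OVER     [1, 35, 1225, 35]
STORE 1  [1, 35, 1225]
GT       [1, 0]
MUL      [0]
PUSH 78  [0, 78]
POP      [0]

0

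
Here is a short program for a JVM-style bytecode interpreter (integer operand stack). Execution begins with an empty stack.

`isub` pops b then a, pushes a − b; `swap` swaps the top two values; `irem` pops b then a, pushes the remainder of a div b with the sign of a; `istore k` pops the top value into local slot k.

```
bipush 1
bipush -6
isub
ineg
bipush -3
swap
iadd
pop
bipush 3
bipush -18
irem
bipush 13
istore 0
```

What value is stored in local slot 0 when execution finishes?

13

bipush 1   : 1
bipush -6  : 1 -6
isub       : 7
ineg       : -7
bipush -3  : -7 -3
swap       : -3 -7
iadd       : -10
pop        : (empty)
bipush 3   : 3
bipush -18 : 3 -18
irem       : 3
bipush 13  : 3 13
istore 0   : 3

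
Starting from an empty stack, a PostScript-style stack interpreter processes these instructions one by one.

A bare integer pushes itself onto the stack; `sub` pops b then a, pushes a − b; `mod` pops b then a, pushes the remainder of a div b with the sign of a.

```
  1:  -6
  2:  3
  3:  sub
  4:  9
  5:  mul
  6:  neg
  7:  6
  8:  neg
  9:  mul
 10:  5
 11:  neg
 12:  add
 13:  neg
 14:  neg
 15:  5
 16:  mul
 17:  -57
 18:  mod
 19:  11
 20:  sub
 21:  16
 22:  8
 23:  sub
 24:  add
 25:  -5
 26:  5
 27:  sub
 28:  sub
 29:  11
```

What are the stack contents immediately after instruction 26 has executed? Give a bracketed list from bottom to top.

-6  → [-6]
3   → [-6, 3]
sub → [-9]
9   → [-9, 9]
mul → [-81]
neg → [81]
6   → [81, 6]
neg → [81, -6]
mul → [-486]
5   → [-486, 5]
neg → [-486, -5]
add → [-491]
neg → [491]
neg → [-491]
5   → [-491, 5]
mul → [-2455]
-57 → [-2455, -57]
mod → [-4]
11  → [-4, 11]
sub → [-15]
16  → [-15, 16]
8   → [-15, 16, 8]
sub → [-15, 8]
add → [-7]
-5  → [-7, -5]
5   → [-7, -5, 5]

[-7, -5, 5]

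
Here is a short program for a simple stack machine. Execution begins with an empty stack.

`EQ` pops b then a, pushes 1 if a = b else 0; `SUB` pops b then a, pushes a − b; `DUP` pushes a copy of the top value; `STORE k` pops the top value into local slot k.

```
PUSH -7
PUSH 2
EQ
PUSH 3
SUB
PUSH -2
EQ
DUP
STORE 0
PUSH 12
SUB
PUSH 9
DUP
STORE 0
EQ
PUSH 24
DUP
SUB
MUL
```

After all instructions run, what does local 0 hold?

PUSH -7 → -7
PUSH 2  → -7 2
EQ      → 0
PUSH 3  → 0 3
SUB     → -3
PUSH -2 → -3 -2
EQ      → 0
DUP     → 0 0
STORE 0 → 0
PUSH 12 → 0 12
SUB     → -12
PUSH 9  → -12 9
DUP     → -12 9 9
STORE 0 → -12 9
EQ      → 0
PUSH 24 → 0 24
DUP     → 0 24 24
SUB     → 0 0
MUL     → 0

9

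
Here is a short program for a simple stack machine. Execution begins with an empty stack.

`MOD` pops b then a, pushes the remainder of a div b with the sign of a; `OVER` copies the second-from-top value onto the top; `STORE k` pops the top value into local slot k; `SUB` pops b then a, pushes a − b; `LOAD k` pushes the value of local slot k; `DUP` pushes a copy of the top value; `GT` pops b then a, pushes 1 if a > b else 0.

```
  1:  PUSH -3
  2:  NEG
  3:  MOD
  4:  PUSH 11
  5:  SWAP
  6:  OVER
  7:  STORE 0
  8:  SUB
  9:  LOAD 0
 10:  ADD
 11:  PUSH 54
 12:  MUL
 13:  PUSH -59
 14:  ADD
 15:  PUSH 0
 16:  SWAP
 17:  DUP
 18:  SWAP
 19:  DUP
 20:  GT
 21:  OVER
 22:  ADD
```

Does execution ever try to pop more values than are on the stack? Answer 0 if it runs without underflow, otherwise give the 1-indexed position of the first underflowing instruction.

PUSH -3 → [-3]
NEG     → [3]
MOD  — needs 2 operands, stack has 1 → underflow

3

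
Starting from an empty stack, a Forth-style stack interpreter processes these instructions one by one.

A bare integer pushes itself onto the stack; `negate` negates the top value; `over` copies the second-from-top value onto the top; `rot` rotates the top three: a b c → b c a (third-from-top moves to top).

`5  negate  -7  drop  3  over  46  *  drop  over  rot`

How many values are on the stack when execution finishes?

3

5      : [5]
negate : [-5]
-7     : [-5, -7]
drop   : [-5]
3      : [-5, 3]
over   : [-5, 3, -5]
46     : [-5, 3, -5, 46]
*      : [-5, 3, -230]
drop   : [-5, 3]
over   : [-5, 3, -5]
rot    : [3, -5, -5]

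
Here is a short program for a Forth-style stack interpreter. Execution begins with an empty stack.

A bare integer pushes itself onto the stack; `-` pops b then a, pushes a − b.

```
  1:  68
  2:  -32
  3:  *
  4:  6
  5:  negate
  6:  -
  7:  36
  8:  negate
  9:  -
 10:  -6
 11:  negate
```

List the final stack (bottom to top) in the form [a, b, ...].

68     → 68
-32    → 68 -32
*      → -2176
6      → -2176 6
negate → -2176 -6
-      → -2170
36     → -2170 36
negate → -2170 -36
-      → -2134
-6     → -2134 -6
negate → -2134 6

[-2134, 6]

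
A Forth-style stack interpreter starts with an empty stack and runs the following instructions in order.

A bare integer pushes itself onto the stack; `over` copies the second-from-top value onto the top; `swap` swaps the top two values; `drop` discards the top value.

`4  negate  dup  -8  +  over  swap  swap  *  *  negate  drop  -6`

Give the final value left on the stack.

-6

4       [4]
negate  [-4]
dup     [-4, -4]
-8      [-4, -4, -8]
+       [-4, -12]
over    [-4, -12, -4]
swap    [-4, -4, -12]
swap    [-4, -12, -4]
*       [-4, 48]
*       [-192]
negate  [192]
drop    []
-6      [-6]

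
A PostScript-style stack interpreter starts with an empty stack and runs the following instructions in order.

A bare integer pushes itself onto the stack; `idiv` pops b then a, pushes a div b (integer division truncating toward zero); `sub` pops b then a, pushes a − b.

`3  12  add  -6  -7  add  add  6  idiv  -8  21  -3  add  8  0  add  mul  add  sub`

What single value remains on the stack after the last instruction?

3    : 3
12   : 3 12
add  : 15
-6   : 15 -6
-7   : 15 -6 -7
add  : 15 -13
add  : 2
6    : 2 6
idiv : 0
-8   : 0 -8
21   : 0 -8 21
-3   : 0 -8 21 -3
add  : 0 -8 18
8    : 0 -8 18 8
0    : 0 -8 18 8 0
add  : 0 -8 18 8
mul  : 0 -8 144
add  : 0 136
sub  : -136

-136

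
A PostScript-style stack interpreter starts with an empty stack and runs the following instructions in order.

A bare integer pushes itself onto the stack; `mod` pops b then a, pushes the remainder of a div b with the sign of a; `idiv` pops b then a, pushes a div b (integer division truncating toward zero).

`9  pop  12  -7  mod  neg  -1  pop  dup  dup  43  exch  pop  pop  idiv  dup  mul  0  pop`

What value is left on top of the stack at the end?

9     [9]
pop   []
12    [12]
-7    [12, -7]
mod   [5]
neg   [-5]
-1    [-5, -1]
pop   [-5]
dup   [-5, -5]
dup   [-5, -5, -5]
43    [-5, -5, -5, 43]
exch  [-5, -5, 43, -5]
pop   [-5, -5, 43]
pop   [-5, -5]
idiv  [1]
dup   [1, 1]
mul   [1]
0     [1, 0]
pop   [1]

1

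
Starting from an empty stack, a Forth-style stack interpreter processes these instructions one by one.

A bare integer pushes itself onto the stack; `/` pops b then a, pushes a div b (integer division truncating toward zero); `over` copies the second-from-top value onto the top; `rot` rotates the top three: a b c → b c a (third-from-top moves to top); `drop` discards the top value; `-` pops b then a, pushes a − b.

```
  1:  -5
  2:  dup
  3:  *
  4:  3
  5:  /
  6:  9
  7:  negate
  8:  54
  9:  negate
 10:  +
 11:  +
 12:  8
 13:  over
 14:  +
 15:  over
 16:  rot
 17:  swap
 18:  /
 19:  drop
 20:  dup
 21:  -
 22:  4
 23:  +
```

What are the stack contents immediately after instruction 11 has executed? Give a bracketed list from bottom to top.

[-55]

-5      [-5]
dup     [-5, -5]
*       [25]
3       [25, 3]
/       [8]
9       [8, 9]
negate  [8, -9]
54      [8, -9, 54]
negate  [8, -9, -54]
+       [8, -63]
+       [-55]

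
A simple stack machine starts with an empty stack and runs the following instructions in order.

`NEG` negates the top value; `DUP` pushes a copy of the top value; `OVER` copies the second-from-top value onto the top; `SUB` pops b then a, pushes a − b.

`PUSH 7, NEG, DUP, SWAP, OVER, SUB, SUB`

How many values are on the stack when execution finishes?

PUSH 7 → [7]
NEG    → [-7]
DUP    → [-7, -7]
SWAP   → [-7, -7]
OVER   → [-7, -7, -7]
SUB    → [-7, 0]
SUB    → [-7]

1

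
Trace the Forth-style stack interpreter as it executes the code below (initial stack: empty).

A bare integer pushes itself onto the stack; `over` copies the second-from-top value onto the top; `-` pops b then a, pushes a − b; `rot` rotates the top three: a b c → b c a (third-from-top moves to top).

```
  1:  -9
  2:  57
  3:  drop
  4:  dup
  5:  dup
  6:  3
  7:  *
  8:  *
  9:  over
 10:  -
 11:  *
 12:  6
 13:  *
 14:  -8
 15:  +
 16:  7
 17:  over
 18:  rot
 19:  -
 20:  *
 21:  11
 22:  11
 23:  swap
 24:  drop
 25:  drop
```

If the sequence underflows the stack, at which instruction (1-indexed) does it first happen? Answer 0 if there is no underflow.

0

-9   → [-9]
57   → [-9, 57]
drop → [-9]
dup  → [-9, -9]
dup  → [-9, -9, -9]
3    → [-9, -9, -9, 3]
*    → [-9, -9, -27]
*    → [-9, 243]
over → [-9, 243, -9]
-    → [-9, 252]
*    → [-2268]
6    → [-2268, 6]
*    → [-13608]
-8   → [-13608, -8]
+    → [-13616]
7    → [-13616, 7]
over → [-13616, 7, -13616]
rot  → [7, -13616, -13616]
-    → [7, 0]
*    → [0]
11   → [0, 11]
11   → [0, 11, 11]
swap → [0, 11, 11]
drop → [0, 11]
drop → [0]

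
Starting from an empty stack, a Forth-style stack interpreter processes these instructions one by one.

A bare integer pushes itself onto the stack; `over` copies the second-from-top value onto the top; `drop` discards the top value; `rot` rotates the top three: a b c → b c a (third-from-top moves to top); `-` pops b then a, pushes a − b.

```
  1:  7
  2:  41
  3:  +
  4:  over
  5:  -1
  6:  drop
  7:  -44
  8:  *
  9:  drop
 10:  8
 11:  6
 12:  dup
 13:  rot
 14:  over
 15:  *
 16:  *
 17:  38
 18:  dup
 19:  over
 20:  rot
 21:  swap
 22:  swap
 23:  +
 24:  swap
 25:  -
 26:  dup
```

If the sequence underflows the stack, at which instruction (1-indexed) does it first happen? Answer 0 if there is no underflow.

4

7  : 7
41 : 7 41
+  : 48
over  — needs 2 operands, stack has 1 → underflow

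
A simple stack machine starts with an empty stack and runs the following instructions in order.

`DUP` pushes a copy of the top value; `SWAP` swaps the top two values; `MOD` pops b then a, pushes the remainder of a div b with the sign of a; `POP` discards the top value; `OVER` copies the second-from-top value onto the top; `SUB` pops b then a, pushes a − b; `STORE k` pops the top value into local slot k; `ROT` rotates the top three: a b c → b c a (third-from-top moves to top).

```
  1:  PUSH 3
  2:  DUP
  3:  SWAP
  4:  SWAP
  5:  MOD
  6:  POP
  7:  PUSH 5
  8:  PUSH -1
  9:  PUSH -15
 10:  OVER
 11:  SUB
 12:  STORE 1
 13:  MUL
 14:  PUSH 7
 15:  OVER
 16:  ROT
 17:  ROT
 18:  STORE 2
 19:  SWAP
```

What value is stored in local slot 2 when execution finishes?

PUSH 3   -> 3
DUP      -> 3 3
SWAP     -> 3 3
SWAP     -> 3 3
MOD      -> 0
POP      -> (empty)
PUSH 5   -> 5
PUSH -1  -> 5 -1
PUSH -15 -> 5 -1 -15
OVER     -> 5 -1 -15 -1
SUB      -> 5 -1 -14
STORE 1  -> 5 -1
MUL      -> -5
PUSH 7   -> -5 7
OVER     -> -5 7 -5
ROT      -> 7 -5 -5
ROT      -> -5 -5 7
STORE 2  -> -5 -5
SWAP     -> -5 -5

7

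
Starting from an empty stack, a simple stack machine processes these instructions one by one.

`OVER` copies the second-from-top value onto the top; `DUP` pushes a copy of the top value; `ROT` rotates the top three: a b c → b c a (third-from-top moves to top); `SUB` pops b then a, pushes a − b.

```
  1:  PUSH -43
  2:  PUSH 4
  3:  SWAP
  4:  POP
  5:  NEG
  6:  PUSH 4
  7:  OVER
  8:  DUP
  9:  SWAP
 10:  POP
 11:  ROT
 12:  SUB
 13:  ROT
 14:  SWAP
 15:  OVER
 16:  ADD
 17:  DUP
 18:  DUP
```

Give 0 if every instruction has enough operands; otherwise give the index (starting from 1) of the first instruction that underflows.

PUSH -43 -> -43
PUSH 4   -> -43 4
SWAP     -> 4 -43
POP      -> 4
NEG      -> -4
PUSH 4   -> -4 4
OVER     -> -4 4 -4
DUP      -> -4 4 -4 -4
SWAP     -> -4 4 -4 -4
POP      -> -4 4 -4
ROT      -> 4 -4 -4
SUB      -> 4 0
ROT  — needs 3 operands, stack has 2 → underflow

13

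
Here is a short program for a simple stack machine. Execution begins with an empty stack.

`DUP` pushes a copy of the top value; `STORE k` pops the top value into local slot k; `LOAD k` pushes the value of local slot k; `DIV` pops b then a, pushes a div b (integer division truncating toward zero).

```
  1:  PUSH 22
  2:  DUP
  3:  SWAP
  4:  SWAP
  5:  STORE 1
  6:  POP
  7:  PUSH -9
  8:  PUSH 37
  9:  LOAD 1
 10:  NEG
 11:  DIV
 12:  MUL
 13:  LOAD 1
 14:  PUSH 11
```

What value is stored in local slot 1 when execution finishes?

22

PUSH 22 : [22]
DUP     : [22, 22]
SWAP    : [22, 22]
SWAP    : [22, 22]
STORE 1 : [22]
POP     : []
PUSH -9 : [-9]
PUSH 37 : [-9, 37]
LOAD 1  : [-9, 37, 22]
NEG     : [-9, 37, -22]
DIV     : [-9, -1]
MUL     : [9]
LOAD 1  : [9, 22]
PUSH 11 : [9, 22, 11]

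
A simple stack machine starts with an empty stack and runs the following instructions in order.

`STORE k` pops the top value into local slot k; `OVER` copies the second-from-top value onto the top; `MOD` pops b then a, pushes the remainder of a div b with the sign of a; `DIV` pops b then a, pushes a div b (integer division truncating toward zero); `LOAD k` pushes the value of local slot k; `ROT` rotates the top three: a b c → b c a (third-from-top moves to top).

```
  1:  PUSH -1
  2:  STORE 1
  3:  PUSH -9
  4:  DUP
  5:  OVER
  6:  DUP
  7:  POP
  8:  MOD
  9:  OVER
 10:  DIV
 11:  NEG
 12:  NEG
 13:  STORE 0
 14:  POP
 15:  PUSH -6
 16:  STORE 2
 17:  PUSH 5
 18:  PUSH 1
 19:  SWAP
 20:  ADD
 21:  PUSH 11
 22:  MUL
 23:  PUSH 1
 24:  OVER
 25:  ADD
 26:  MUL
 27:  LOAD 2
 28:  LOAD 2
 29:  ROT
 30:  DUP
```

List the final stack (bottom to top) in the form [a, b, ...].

PUSH -1 : -1
STORE 1 : (empty)
PUSH -9 : -9
DUP     : -9 -9
OVER    : -9 -9 -9
DUP     : -9 -9 -9 -9
POP     : -9 -9 -9
MOD     : -9 0
OVER    : -9 0 -9
DIV     : -9 0
NEG     : -9 0
NEG     : -9 0
STORE 0 : -9
POP     : (empty)
PUSH -6 : -6
STORE 2 : (empty)
PUSH 5  : 5
PUSH 1  : 5 1
SWAP    : 1 5
ADD     : 6
PUSH 11 : 6 11
MUL     : 66
PUSH 1  : 66 1
OVER    : 66 1 66
ADD     : 66 67
MUL     : 4422
LOAD 2  : 4422 -6
LOAD 2  : 4422 -6 -6
ROT     : -6 -6 4422
DUP     : -6 -6 4422 4422

[-6, -6, 4422, 4422]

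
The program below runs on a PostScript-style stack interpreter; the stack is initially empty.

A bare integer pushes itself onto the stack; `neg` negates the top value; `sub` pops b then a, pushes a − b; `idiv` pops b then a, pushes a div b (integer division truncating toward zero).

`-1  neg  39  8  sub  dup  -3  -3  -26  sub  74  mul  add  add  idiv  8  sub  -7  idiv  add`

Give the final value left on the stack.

2

-1   -> -1
neg  -> 1
39   -> 1 39
8    -> 1 39 8
sub  -> 1 31
dup  -> 1 31 31
-3   -> 1 31 31 -3
-3   -> 1 31 31 -3 -3
-26  -> 1 31 31 -3 -3 -26
sub  -> 1 31 31 -3 23
74   -> 1 31 31 -3 23 74
mul  -> 1 31 31 -3 1702
add  -> 1 31 31 1699
add  -> 1 31 1730
idiv -> 1 0
8    -> 1 0 8
sub  -> 1 -8
-7   -> 1 -8 -7
idiv -> 1 1
add  -> 2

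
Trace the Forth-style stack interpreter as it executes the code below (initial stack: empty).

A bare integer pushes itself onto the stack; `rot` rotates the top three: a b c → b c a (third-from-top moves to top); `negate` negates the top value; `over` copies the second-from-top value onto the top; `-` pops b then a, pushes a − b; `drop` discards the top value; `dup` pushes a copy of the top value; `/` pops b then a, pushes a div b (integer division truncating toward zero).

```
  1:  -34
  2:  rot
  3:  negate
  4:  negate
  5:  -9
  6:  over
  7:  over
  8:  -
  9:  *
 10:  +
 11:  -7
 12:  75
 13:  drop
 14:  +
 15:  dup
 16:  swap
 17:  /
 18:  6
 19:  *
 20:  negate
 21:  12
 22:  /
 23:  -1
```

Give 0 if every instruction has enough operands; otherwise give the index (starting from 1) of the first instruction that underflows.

2

-34 -> -34
rot  — needs 3 operands, stack has 1 → underflow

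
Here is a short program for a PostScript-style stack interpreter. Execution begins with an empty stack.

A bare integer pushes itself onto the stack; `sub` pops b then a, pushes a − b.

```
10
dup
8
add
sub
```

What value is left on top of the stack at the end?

-8

10  -> [10]
dup -> [10, 10]
8   -> [10, 10, 8]
add -> [10, 18]
sub -> [-8]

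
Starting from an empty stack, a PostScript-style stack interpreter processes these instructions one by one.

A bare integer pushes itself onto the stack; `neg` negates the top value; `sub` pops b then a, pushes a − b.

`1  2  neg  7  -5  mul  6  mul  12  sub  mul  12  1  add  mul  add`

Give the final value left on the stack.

1   : 1
2   : 1 2
neg : 1 -2
7   : 1 -2 7
-5  : 1 -2 7 -5
mul : 1 -2 -35
6   : 1 -2 -35 6
mul : 1 -2 -210
12  : 1 -2 -210 12
sub : 1 -2 -222
mul : 1 444
12  : 1 444 12
1   : 1 444 12 1
add : 1 444 13
mul : 1 5772
add : 5773

5773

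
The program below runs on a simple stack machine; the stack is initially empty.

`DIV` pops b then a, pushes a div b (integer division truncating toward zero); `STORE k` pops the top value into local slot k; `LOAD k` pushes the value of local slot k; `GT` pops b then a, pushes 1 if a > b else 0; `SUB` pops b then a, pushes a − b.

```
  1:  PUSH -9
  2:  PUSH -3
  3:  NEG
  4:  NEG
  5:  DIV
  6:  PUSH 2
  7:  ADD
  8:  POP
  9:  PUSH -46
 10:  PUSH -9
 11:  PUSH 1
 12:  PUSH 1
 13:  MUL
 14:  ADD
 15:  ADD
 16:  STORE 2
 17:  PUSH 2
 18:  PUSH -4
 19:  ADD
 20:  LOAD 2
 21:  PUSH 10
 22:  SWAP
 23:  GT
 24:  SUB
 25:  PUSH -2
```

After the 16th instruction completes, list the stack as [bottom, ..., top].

PUSH -9   [-9]
PUSH -3   [-9, -3]
NEG       [-9, 3]
NEG       [-9, -3]
DIV       [3]
PUSH 2    [3, 2]
ADD       [5]
POP       []
PUSH -46  [-46]
PUSH -9   [-46, -9]
PUSH 1    [-46, -9, 1]
PUSH 1    [-46, -9, 1, 1]
MUL       [-46, -9, 1]
ADD       [-46, -8]
ADD       [-54]
STORE 2   []

[]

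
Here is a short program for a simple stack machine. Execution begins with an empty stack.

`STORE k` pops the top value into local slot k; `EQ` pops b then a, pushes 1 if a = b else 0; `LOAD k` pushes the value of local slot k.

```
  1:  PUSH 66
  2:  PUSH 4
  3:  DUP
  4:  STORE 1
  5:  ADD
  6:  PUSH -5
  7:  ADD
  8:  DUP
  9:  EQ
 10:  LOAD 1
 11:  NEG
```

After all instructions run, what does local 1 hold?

PUSH 66 -> [66]
PUSH 4  -> [66, 4]
DUP     -> [66, 4, 4]
STORE 1 -> [66, 4]
ADD     -> [70]
PUSH -5 -> [70, -5]
ADD     -> [65]
DUP     -> [65, 65]
EQ      -> [1]
LOAD 1  -> [1, 4]
NEG     -> [1, -4]

4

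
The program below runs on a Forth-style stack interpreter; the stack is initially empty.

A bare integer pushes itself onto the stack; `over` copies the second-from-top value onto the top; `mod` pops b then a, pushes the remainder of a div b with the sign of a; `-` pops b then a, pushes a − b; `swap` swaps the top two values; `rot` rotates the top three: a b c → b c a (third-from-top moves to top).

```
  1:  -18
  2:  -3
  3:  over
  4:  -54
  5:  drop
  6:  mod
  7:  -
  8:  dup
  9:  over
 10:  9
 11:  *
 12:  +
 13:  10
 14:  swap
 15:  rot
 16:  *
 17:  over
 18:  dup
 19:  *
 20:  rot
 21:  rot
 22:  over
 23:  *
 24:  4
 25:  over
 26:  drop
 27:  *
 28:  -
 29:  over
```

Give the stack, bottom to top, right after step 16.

[10, 2250]

-18  -> [-18]
-3   -> [-18, -3]
over -> [-18, -3, -18]
-54  -> [-18, -3, -18, -54]
drop -> [-18, -3, -18]
mod  -> [-18, -3]
-    -> [-15]
dup  -> [-15, -15]
over -> [-15, -15, -15]
9    -> [-15, -15, -15, 9]
*    -> [-15, -15, -135]
+    -> [-15, -150]
10   -> [-15, -150, 10]
swap -> [-15, 10, -150]
rot  -> [10, -150, -15]
*    -> [10, 2250]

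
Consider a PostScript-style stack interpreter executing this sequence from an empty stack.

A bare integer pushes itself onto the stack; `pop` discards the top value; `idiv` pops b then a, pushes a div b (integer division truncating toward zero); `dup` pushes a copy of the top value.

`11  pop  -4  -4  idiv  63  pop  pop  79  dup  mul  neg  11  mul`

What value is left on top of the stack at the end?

-68651

11    [11]
pop   []
-4    [-4]
-4    [-4, -4]
idiv  [1]
63    [1, 63]
pop   [1]
pop   []
79    [79]
dup   [79, 79]
mul   [6241]
neg   [-6241]
11    [-6241, 11]
mul   [-68651]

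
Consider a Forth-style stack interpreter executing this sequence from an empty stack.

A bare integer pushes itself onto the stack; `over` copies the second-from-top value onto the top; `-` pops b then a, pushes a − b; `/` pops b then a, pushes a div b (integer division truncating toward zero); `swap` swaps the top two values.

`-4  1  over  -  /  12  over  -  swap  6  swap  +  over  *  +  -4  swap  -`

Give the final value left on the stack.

-88

-4   → -4
1    → -4 1
over → -4 1 -4
-    → -4 5
/    → 0
12   → 0 12
over → 0 12 0
-    → 0 12
swap → 12 0
6    → 12 0 6
swap → 12 6 0
+    → 12 6
over → 12 6 12
*    → 12 72
+    → 84
-4   → 84 -4
swap → -4 84
-    → -88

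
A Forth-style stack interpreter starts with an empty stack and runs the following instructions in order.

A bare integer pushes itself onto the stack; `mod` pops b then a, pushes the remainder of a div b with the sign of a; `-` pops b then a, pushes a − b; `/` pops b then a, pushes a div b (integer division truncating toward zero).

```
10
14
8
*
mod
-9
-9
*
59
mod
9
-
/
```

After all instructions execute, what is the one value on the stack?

0

10   [10]
14   [10, 14]
8    [10, 14, 8]
*    [10, 112]
mod  [10]
-9   [10, -9]
-9   [10, -9, -9]
*    [10, 81]
59   [10, 81, 59]
mod  [10, 22]
9    [10, 22, 9]
-    [10, 13]
/    [0]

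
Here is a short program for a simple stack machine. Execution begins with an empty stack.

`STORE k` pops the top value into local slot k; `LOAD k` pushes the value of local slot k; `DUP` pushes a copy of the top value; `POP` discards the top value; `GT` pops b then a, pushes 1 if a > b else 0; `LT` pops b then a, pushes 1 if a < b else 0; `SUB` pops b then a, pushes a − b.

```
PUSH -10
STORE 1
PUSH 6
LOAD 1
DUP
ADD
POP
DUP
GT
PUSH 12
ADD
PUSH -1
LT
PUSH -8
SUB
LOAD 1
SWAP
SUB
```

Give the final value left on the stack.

-18

PUSH -10 → -10
STORE 1  → (empty)
PUSH 6   → 6
LOAD 1   → 6 -10
DUP      → 6 -10 -10
ADD      → 6 -20
POP      → 6
DUP      → 6 6
GT       → 0
PUSH 12  → 0 12
ADD      → 12
PUSH -1  → 12 -1
LT       → 0
PUSH -8  → 0 -8
SUB      → 8
LOAD 1   → 8 -10
SWAP     → -10 8
SUB      → -18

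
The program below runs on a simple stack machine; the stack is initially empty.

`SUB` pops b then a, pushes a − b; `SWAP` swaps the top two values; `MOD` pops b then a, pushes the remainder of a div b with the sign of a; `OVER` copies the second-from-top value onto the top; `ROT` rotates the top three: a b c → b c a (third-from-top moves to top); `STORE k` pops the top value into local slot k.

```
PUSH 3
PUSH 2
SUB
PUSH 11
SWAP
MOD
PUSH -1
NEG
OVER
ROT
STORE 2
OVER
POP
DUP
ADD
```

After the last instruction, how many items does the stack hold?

PUSH 3  : [3]
PUSH 2  : [3, 2]
SUB     : [1]
PUSH 11 : [1, 11]
SWAP    : [11, 1]
MOD     : [0]
PUSH -1 : [0, -1]
NEG     : [0, 1]
OVER    : [0, 1, 0]
ROT     : [1, 0, 0]
STORE 2 : [1, 0]
OVER    : [1, 0, 1]
POP     : [1, 0]
DUP     : [1, 0, 0]
ADD     : [1, 0]

2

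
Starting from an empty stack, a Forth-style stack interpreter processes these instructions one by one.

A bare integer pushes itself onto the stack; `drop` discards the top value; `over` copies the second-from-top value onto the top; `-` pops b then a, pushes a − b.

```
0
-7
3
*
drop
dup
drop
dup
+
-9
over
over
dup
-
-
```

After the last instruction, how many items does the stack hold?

0    -> 0
-7   -> 0 -7
3    -> 0 -7 3
*    -> 0 -21
drop -> 0
dup  -> 0 0
drop -> 0
dup  -> 0 0
+    -> 0
-9   -> 0 -9
over -> 0 -9 0
over -> 0 -9 0 -9
dup  -> 0 -9 0 -9 -9
-    -> 0 -9 0 0
-    -> 0 -9 0

3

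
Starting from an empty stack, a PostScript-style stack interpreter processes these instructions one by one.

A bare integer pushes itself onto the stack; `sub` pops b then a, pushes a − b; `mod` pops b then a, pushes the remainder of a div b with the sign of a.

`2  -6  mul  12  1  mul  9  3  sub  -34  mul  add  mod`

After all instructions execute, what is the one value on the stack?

-12

2   → [2]
-6  → [2, -6]
mul → [-12]
12  → [-12, 12]
1   → [-12, 12, 1]
mul → [-12, 12]
9   → [-12, 12, 9]
3   → [-12, 12, 9, 3]
sub → [-12, 12, 6]
-34 → [-12, 12, 6, -34]
mul → [-12, 12, -204]
add → [-12, -192]
mod → [-12]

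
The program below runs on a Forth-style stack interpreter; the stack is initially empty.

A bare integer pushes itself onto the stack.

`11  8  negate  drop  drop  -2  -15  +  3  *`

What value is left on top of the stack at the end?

-51

11      [11]
8       [11, 8]
negate  [11, -8]
drop    [11]
drop    []
-2      [-2]
-15     [-2, -15]
+       [-17]
3       [-17, 3]
*       [-51]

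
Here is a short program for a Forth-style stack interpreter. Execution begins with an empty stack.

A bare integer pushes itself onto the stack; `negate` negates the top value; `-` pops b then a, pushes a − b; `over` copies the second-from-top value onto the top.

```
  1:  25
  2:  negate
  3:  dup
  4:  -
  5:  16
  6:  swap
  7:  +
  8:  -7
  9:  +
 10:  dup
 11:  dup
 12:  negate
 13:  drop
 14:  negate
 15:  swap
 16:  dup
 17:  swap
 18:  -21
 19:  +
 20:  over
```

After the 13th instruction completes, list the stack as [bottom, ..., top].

25      [25]
negate  [-25]
dup     [-25, -25]
-       [0]
16      [0, 16]
swap    [16, 0]
+       [16]
-7      [16, -7]
+       [9]
dup     [9, 9]
dup     [9, 9, 9]
negate  [9, 9, -9]
drop    [9, 9]

[9, 9]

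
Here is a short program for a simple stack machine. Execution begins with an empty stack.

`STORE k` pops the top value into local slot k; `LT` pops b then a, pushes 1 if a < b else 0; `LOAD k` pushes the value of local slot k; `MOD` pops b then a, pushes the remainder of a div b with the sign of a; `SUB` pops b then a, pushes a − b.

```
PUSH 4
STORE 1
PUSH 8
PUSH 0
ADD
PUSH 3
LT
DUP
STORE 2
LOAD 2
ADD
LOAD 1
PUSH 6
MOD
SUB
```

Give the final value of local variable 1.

4

PUSH 4   [4]
STORE 1  []
PUSH 8   [8]
PUSH 0   [8, 0]
ADD      [8]
PUSH 3   [8, 3]
LT       [0]
DUP      [0, 0]
STORE 2  [0]
LOAD 2   [0, 0]
ADD      [0]
LOAD 1   [0, 4]
PUSH 6   [0, 4, 6]
MOD      [0, 4]
SUB      [-4]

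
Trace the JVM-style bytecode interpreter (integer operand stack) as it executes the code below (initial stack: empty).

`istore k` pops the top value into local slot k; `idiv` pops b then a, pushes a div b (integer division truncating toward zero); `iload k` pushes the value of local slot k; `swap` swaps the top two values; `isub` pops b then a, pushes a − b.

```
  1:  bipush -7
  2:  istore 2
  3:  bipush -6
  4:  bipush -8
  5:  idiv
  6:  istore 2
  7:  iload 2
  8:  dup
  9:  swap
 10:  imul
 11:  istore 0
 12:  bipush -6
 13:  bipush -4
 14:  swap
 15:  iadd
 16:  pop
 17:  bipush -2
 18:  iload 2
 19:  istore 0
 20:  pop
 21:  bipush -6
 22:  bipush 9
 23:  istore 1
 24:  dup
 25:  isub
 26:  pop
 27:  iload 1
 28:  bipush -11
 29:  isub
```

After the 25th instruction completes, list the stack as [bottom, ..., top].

bipush -7 -> [-7]
istore 2  -> []
bipush -6 -> [-6]
bipush -8 -> [-6, -8]
idiv      -> [0]
istore 2  -> []
iload 2   -> [0]
dup       -> [0, 0]
swap      -> [0, 0]
imul      -> [0]
istore 0  -> []
bipush -6 -> [-6]
bipush -4 -> [-6, -4]
swap      -> [-4, -6]
iadd      -> [-10]
pop       -> []
bipush -2 -> [-2]
iload 2   -> [-2, 0]
istore 0  -> [-2]
pop       -> []
bipush -6 -> [-6]
bipush 9  -> [-6, 9]
istore 1  -> [-6]
dup       -> [-6, -6]
isub      -> [0]

[0]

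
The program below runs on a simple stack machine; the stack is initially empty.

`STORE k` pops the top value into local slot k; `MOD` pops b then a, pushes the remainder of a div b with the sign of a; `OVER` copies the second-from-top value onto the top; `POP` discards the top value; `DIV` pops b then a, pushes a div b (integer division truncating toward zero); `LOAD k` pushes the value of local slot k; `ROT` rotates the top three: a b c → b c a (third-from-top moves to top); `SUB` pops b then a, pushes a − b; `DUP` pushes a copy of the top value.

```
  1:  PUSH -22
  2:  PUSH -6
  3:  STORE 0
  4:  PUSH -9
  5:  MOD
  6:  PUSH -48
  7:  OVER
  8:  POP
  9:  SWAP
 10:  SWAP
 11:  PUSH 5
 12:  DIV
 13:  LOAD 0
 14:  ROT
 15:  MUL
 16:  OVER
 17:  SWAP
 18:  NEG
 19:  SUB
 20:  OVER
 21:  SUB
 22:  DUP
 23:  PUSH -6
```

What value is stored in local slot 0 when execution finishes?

PUSH -22  -22
PUSH -6   -22 -6
STORE 0   -22
PUSH -9   -22 -9
MOD       -4
PUSH -48  -4 -48
OVER      -4 -48 -4
POP       -4 -48
SWAP      -48 -4
SWAP      -4 -48
PUSH 5    -4 -48 5
DIV       -4 -9
LOAD 0    -4 -9 -6
ROT       -9 -6 -4
MUL       -9 24
OVER      -9 24 -9
SWAP      -9 -9 24
NEG       -9 -9 -24
SUB       -9 15
OVER      -9 15 -9
SUB       -9 24
DUP       -9 24 24
PUSH -6   -9 24 24 -6

-6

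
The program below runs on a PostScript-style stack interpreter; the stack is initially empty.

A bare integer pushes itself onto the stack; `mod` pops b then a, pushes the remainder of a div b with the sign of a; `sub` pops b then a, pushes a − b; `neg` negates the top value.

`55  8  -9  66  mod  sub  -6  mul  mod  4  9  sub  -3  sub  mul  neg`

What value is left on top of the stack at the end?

110

55  → [55]
8   → [55, 8]
-9  → [55, 8, -9]
66  → [55, 8, -9, 66]
mod → [55, 8, -9]
sub → [55, 17]
-6  → [55, 17, -6]
mul → [55, -102]
mod → [55]
4   → [55, 4]
9   → [55, 4, 9]
sub → [55, -5]
-3  → [55, -5, -3]
sub → [55, -2]
mul → [-110]
neg → [110]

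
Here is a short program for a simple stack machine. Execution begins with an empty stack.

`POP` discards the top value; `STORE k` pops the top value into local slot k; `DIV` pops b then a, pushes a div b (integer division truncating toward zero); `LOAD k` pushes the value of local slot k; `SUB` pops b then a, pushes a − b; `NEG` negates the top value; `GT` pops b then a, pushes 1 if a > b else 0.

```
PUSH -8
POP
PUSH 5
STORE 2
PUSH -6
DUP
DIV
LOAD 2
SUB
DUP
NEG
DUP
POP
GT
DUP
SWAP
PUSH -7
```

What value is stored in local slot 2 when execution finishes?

5

PUSH -8  [-8]
POP      []
PUSH 5   [5]
STORE 2  []
PUSH -6  [-6]
DUP      [-6, -6]
DIV      [1]
LOAD 2   [1, 5]
SUB      [-4]
DUP      [-4, -4]
NEG      [-4, 4]
DUP      [-4, 4, 4]
POP      [-4, 4]
GT       [0]
DUP      [0, 0]
SWAP     [0, 0]
PUSH -7  [0, 0, -7]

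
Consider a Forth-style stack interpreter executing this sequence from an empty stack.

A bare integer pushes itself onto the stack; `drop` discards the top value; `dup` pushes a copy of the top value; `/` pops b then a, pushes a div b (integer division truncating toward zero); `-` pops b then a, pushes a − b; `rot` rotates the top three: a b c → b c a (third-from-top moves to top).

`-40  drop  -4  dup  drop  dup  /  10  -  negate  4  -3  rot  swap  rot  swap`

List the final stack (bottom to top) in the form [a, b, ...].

-40    : [-40]
drop   : []
-4     : [-4]
dup    : [-4, -4]
drop   : [-4]
dup    : [-4, -4]
/      : [1]
10     : [1, 10]
-      : [-9]
negate : [9]
4      : [9, 4]
-3     : [9, 4, -3]
rot    : [4, -3, 9]
swap   : [4, 9, -3]
rot    : [9, -3, 4]
swap   : [9, 4, -3]

[9, 4, -3]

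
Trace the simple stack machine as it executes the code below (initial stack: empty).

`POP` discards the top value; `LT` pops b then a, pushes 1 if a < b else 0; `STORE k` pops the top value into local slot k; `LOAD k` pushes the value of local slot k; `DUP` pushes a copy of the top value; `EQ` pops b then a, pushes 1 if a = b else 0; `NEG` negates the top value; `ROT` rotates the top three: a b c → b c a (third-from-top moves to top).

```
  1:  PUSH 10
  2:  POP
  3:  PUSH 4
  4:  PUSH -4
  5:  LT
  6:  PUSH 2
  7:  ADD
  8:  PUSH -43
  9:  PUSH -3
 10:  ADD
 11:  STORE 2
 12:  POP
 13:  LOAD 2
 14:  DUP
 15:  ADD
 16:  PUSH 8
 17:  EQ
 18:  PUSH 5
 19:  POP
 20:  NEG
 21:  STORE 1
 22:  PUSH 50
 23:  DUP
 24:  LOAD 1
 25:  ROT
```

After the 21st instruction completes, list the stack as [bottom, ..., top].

[]

PUSH 10   10
POP       (empty)
PUSH 4    4
PUSH -4   4 -4
LT        0
PUSH 2    0 2
ADD       2
PUSH -43  2 -43
PUSH -3   2 -43 -3
ADD       2 -46
STORE 2   2
POP       (empty)
LOAD 2    -46
DUP       -46 -46
ADD       -92
PUSH 8    -92 8
EQ        0
PUSH 5    0 5
POP       0
NEG       0
STORE 1   (empty)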